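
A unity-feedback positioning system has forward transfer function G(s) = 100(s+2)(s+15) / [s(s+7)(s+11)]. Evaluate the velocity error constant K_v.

G(s) has one factor of s in the denominator, so the system is type 1.
K_v = lim_{s→0} s·G(s) = 100·2·15 / (7·11) = 3000/77.

3000/77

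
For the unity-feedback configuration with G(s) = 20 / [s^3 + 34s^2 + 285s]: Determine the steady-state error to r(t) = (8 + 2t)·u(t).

Lowest-order denominator term is 285s, so the open loop has 1 pole at the origin → type 1 system. Treating each term separately:
  • 8: tracked with zero error.
  • 2t: e_ss = 2/K_v with K_v=4/57 → 28.5.
Total e_ss = 28.5.

28.5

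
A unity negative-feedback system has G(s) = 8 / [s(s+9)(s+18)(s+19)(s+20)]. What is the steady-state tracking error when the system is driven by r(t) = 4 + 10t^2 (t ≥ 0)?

One free integrator in G(s): this is a type 1 system. Taking each input component in turn:
  • 4: tracked with zero error.
  • 10t^2: a type-1 system cannot track it, e_ss → ∞.
The unbounded component dominates.

infinity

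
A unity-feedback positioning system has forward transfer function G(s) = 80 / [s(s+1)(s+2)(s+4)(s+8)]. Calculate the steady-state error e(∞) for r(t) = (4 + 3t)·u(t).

2.4

G(s) has one factor of s in the denominator, so the system is type 1. Treating each term separately:
  • 4: tracked with zero error.
  • 3t: e_ss = 3/K_v with K_v=1.25 → 2.4.
Total e_ss = 2.4.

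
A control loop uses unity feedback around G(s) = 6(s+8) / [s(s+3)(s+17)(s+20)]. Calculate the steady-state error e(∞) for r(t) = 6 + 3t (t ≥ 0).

63.75

System type = 1 (one pole at s=0). Taking each input component in turn:
  • 6: tracked with zero error.
  • 3t: e_ss = 3/K_v with K_v=4/85 → 63.75.
Total e_ss = 63.75.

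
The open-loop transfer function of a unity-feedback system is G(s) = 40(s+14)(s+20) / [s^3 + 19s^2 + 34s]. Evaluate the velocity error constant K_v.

5600/17

The denominator has no term below 34s — 1 pole at s=0, type 1.
K_v = lim_{s→0} s·G(s) = 40·14·20 / 34 = 5600/17.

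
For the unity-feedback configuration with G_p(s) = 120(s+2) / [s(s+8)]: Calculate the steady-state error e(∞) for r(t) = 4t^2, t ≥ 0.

infinity

G_p(s) has one factor of s in the denominator, so the system is type 1.
K_a = lim_{s→0} s^2·G_p(s) = 0; the steady-state error to this parabolic input grows without bound.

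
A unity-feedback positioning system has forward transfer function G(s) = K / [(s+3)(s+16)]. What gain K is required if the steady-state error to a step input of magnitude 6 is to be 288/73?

25

No free integrators in G(s): this is a type 0 system.
K_p = lim_{s→0} G(s) = K / (3·16) = (1/48)·K.
e_ss = 6/(1 + K_p) = 288/73 ⇒ 1 + (1/48)·K = 73/48 ⇒ K = 25.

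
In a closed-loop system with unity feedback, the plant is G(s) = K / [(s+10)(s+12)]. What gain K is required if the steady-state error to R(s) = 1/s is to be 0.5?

120

The open loop has no poles at the origin → type 0 system.
K_p = lim_{s→0} G(s) = K / (10·12) = (1/120)·K.
e_ss = 1/(1 + K_p) = 0.5 ⇒ 1 + (1/120)·K = 2 ⇒ K = 120.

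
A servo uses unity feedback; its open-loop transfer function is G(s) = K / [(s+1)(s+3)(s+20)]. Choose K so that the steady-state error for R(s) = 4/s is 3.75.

4

System type = 0 (no poles at s=0).
K_p = lim_{s→0} G(s) = K / (1·3·20) = (1/60)·K.
e_ss = 4/(1 + K_p) = 3.75 ⇒ 1 + (1/60)·K = 16/15 ⇒ K = 4.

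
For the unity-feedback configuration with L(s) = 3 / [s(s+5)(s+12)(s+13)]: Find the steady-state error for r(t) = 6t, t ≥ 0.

L(s) has one factor of s in the denominator, so the system is type 1.
K_v = lim_{s→0} s·L(s) = 3 / (5·12·13) = 1/260.
e_ss = 6/K_v = 6/(1/260) = 1560.

1560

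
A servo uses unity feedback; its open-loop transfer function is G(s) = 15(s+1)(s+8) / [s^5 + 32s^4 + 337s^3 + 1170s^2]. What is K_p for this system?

infinity

K_p = lim_{s→0} G(s); with 2 poles at the origin the limit diverges, so K_p = ∞.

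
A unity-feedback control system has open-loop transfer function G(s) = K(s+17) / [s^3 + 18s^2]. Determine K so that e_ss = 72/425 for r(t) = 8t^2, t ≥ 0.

100

Factoring s^2 from the denominator leaves a polynomial with constant term 18, so the system is type 2.
K_a = lim_{s→0} s^2·G(s) = K·17 / 18 = (17/18)·K.
e_ss = 16/K_a = 72/425 ⇒ K_a = 850/9 ⇒ K = (850/9)/(17/18) = 100.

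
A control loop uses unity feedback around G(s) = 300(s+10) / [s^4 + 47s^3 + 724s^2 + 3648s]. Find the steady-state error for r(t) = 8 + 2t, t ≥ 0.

2.432

Factoring s from the denominator leaves a polynomial with constant term 3648, so the system is type 1. Treating each term separately:
  • 8: tracked with zero error.
  • 2t: e_ss = 2/K_v with K_v=125/152 → 2.432.
Total e_ss = 2.432.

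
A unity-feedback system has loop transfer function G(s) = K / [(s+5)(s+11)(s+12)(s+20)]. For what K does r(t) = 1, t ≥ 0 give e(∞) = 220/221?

60

System type = 0 (no poles at s=0).
K_p = lim_{s→0} G(s) = K / (5·11·12·20) = (1/13200)·K.
e_ss = 1/(1 + K_p) = 220/221 ⇒ 1 + (1/13200)·K = 221/220 ⇒ K = 60.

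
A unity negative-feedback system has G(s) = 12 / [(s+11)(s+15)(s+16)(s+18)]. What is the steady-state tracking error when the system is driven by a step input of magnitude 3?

The open loop has no poles at the origin → type 0 system.
K_p = lim_{s→0} G(s) = 12 / (11·15·16·18) = 1/3960.
e_ss = 3/(1 + K_p) = 3/(3961/3960) = 11880/3961.

11880/3961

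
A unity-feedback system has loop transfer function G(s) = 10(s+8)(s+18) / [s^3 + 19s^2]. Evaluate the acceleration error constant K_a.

Factoring s^2 from the denominator leaves a polynomial with constant term 19, so the system is type 2.
K_a = lim_{s→0} s^2·G(s) = 10·8·18 / 19 = 1440/19.

1440/19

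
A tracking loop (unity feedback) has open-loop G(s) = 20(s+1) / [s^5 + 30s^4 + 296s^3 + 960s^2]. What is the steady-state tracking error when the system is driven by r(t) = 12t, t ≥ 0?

Factoring s^2 from the denominator leaves a polynomial with constant term 960, so the system is type 2.
A type-2 system has K_v = ∞, so it tracks a ramp input with zero steady-state error.

0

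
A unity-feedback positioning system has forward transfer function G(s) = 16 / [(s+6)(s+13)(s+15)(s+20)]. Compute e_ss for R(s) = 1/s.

The open loop has no poles at the origin → type 0 system.
K_p = lim_{s→0} G(s) = 16 / (6·13·15·20) = 2/2925.
e_ss = 1/(1 + K_p) = 1/(2927/2925) = 2925/2927.

2925/2927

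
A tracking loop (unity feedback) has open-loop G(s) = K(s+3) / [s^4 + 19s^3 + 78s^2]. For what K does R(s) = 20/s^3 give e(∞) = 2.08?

250

Lowest-order denominator term is 78s^2, so the open loop has 2 poles at the origin → type 2 system.
K_a = lim_{s→0} s^2·G(s) = K·3 / 78 = (1/26)·K.
e_ss = 20/K_a = 2.08 ⇒ K_a = 125/13 ⇒ K = (125/13)/(1/26) = 250.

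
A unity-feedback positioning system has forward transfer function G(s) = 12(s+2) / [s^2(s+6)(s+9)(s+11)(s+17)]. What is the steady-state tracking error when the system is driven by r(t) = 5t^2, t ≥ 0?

4207.5

System type = 2 (two poles at s=0).
K_a = lim_{s→0} s^2·G(s) = 12·2 / (6·9·11·17) = 4/1683.
r(t) = 5t^2 gives R(s) = 10/s^3.
e_ss = 10/K_a = 10/(4/1683) = 4207.5.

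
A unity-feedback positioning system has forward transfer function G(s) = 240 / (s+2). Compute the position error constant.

120

System type = 0 (no poles at s=0).
K_p = lim_{s→0} G(s) = 240 / (2) = 120.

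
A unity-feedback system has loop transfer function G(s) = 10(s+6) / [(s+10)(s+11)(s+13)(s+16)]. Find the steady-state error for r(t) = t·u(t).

infinity

System type = 0 (no poles at s=0).
K_v = lim_{s→0} s·G(s) = 0; the steady-state error to this ramp input grows without bound.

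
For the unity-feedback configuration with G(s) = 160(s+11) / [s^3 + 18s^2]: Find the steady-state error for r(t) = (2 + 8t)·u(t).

Lowest-order denominator term is 18s^2, so the open loop has 2 poles at the origin → type 2 system. Treating each term separately:
  • 2: tracked with zero error.
  • 8t: tracked with zero error.
Total e_ss = 0.

0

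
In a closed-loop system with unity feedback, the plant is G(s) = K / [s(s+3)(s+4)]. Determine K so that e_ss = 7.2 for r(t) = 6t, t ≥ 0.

The open loop has one pole at the origin → type 1 system.
K_v = lim_{s→0} s·G(s) = K / (3·4) = (1/12)·K.
e_ss = 6/K_v = 7.2 ⇒ K_v = 5/6 ⇒ K = (5/6)/(1/12) = 10.

10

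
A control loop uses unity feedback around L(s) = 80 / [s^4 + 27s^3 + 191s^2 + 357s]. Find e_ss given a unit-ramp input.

4.4625

Lowest-order denominator term is 357s, so the open loop has 1 pole at the origin → type 1 system.
K_v = lim_{s→0} s·L(s) = 80 / 357 = 80/357.
e_ss = 1/K_v = 1/(80/357) = 4.4625.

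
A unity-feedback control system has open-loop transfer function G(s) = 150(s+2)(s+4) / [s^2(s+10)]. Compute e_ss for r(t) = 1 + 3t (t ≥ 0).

The open loop has two poles at the origin → type 2 system. Treating each term separately:
  • 1: tracked with zero error.
  • 3t: tracked with zero error.
Total e_ss = 0.

0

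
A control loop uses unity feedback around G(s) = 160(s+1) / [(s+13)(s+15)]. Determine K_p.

The open loop has no poles at the origin → type 0 system.
K_p = lim_{s→0} G(s) = 160·1 / (13·15) = 32/39.

32/39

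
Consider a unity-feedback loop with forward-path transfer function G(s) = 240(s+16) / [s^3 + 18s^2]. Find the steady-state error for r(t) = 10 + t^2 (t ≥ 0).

Factoring s^2 from the denominator leaves a polynomial with constant term 18, so the system is type 2. By superposition:
  • 10: tracked with zero error.
  • t^2: e_ss = 2/K_a with K_a=640/3 → 3/320.
Total e_ss = 3/320.

3/320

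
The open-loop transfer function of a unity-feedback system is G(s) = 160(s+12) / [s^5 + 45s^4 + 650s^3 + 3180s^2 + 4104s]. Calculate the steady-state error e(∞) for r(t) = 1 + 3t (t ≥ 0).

6.4125

Lowest-order denominator term is 4104s, so the open loop has 1 pole at the origin → type 1 system. By superposition:
  • 1: tracked with zero error.
  • 3t: e_ss = 3/K_v with K_v=80/171 → 6.4125.
Total e_ss = 6.4125.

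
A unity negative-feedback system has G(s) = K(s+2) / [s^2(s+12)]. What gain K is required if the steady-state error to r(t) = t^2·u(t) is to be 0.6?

System type = 2 (two poles at s=0).
K_a = lim_{s→0} s^2·G(s) = K·2 / (12) = (1/6)·K.
e_ss = 2/K_a = 0.6 ⇒ K_a = 10/3 ⇒ K = (10/3)/(1/6) = 20.

20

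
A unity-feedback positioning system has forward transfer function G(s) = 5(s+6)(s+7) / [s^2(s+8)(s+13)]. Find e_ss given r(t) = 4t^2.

The open loop has two poles at the origin → type 2 system.
K_a = lim_{s→0} s^2·G(s) = 5·6·7 / (8·13) = 105/52.
r(t) = 4t^2 gives R(s) = 8/s^3.
e_ss = 8/K_a = 8/(105/52) = 416/105.

416/105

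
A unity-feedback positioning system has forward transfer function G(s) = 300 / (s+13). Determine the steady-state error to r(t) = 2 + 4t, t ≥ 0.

The open loop has no poles at the origin → type 0 system. Treating each term separately:
  • 2: e_ss = 2/(1+K_p) with K_p=300/13 → 26/313.
  • 4t: a type-0 system cannot track it, e_ss → ∞.
The unbounded component dominates.

infinity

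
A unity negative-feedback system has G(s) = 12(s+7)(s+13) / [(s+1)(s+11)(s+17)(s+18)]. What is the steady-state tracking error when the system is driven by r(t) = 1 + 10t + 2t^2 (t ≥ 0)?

System type = 0 (no poles at s=0). Treating each term separately:
  • 1: e_ss = 1/(1+K_p) with K_p=182/561 → 561/743.
  • 10t: a type-0 system cannot track it, e_ss → ∞.
  • 2t^2: a type-0 system cannot track it, e_ss → ∞.
The unbounded component dominates.

infinity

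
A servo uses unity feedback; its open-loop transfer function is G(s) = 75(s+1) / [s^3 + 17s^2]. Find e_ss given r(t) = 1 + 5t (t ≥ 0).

The denominator has no term below 17s^2 — 2 poles at s=0, type 2. By superposition:
  • 1: tracked with zero error.
  • 5t: tracked with zero error.
Total e_ss = 0.

0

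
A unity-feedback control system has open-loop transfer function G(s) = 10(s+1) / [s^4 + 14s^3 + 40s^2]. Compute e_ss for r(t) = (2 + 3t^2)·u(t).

Lowest-order denominator term is 40s^2, so the open loop has 2 poles at the origin → type 2 system. Treating each term separately:
  • 2: tracked with zero error.
  • 3t^2: e_ss = 6/K_a with K_a=0.25 → 24.
Total e_ss = 24.

24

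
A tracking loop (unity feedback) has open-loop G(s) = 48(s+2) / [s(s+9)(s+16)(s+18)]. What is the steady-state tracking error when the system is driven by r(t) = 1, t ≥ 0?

0

System type = 1 (one pole at s=0).
K_p = ∞ for a type-1 system; e_ss to a step is zero.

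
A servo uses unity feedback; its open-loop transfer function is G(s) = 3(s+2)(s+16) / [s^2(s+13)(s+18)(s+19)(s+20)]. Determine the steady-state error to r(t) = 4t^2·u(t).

7410

The open loop has two poles at the origin → type 2 system.
K_a = lim_{s→0} s^2·G(s) = 3·2·16 / (13·18·19·20) = 4/3705.
r(t) = 4t^2 gives R(s) = 8/s^3.
e_ss = 8/K_a = 8/(4/3705) = 7410.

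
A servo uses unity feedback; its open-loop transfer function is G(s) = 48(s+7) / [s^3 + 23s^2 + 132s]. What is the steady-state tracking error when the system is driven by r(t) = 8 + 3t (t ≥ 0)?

Lowest-order denominator term is 132s, so the open loop has 1 pole at the origin → type 1 system. Treating each term separately:
  • 8: tracked with zero error.
  • 3t: e_ss = 3/K_v with K_v=28/11 → 33/28.
Total e_ss = 33/28.

33/28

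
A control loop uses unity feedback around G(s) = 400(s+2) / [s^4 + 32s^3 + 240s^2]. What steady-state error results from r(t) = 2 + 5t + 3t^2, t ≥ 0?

Factoring s^2 from the denominator leaves a polynomial with constant term 240, so the system is type 2. Treating each term separately:
  • 2: tracked with zero error.
  • 5t: tracked with zero error.
  • 3t^2: e_ss = 6/K_a with K_a=10/3 → 1.8.
Total e_ss = 1.8.

1.8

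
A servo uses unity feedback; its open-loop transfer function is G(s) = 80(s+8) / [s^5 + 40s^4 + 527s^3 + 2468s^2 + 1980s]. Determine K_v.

Lowest-order denominator term is 1980s, so the open loop has 1 pole at the origin → type 1 system.
K_v = lim_{s→0} s·G(s) = 80·8 / 1980 = 32/99.

32/99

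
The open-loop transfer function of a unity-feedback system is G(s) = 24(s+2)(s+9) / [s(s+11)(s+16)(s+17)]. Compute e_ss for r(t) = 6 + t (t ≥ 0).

G(s) has one factor of s in the denominator, so the system is type 1. Taking each input component in turn:
  • 6: tracked with zero error.
  • t: e_ss = 1/K_v with K_v=27/187 → 187/27.
Total e_ss = 187/27.

187/27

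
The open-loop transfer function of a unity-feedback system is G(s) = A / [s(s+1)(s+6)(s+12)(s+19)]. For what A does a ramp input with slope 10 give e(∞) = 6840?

System type = 1 (one pole at s=0).
K_v = lim_{s→0} s·G(s) = A / (1·6·12·19) = (1/1368)·A.
e_ss = 10/K_v = 6840 ⇒ K_v = 1/684 ⇒ A = (1/684)/(1/1368) = 2.

2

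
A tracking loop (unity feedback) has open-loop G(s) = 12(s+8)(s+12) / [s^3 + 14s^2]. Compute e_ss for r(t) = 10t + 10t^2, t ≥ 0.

Lowest-order denominator term is 14s^2, so the open loop has 2 poles at the origin → type 2 system. By superposition:
  • 10t: tracked with zero error.
  • 10t^2: e_ss = 20/K_a with K_a=576/7 → 35/144.
Total e_ss = 35/144.

35/144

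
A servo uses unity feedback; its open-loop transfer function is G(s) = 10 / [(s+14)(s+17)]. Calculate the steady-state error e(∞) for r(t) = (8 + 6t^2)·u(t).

G(s) has no factors of s in the denominator, so the system is type 0. Taking each input component in turn:
  • 8: e_ss = 8/(1+K_p) with K_p=5/119 → 238/31.
  • 6t^2: a type-0 system cannot track it, e_ss → ∞.
The unbounded component dominates.

infinity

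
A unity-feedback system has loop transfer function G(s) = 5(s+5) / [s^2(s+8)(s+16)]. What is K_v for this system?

K_v = lim_{s→0} s·G(s); with 2 poles at the origin the limit diverges, so K_v = ∞.

infinity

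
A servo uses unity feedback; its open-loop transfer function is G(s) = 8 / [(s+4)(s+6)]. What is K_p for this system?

G(s) has no factors of s in the denominator, so the system is type 0.
K_p = lim_{s→0} G(s) = 8 / (4·6) = 1/3.

1/3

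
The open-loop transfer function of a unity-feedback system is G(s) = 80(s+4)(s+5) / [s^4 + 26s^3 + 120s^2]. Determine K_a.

Lowest-order denominator term is 120s^2, so the open loop has 2 poles at the origin → type 2 system.
K_a = lim_{s→0} s^2·G(s) = 80·4·5 / 120 = 40/3.

40/3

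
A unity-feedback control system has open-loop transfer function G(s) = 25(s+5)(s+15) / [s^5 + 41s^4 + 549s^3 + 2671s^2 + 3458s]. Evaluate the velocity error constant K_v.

Lowest-order denominator term is 3458s, so the open loop has 1 pole at the origin → type 1 system.
K_v = lim_{s→0} s·G(s) = 25·5·15 / 3458 = 1875/3458.

1875/3458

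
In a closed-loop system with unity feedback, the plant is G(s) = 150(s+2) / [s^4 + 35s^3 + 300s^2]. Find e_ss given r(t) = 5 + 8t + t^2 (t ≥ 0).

2

Factoring s^2 from the denominator leaves a polynomial with constant term 300, so the system is type 2. By superposition:
  • 5: tracked with zero error.
  • 8t: tracked with zero error.
  • t^2: e_ss = 2/K_a with K_a=1 → 2.
Total e_ss = 2.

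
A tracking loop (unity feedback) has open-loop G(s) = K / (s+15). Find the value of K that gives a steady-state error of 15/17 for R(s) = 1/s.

2

System type = 0 (no poles at s=0).
K_p = lim_{s→0} G(s) = K / (15) = (1/15)·K.
e_ss = 1/(1 + K_p) = 15/17 ⇒ 1 + (1/15)·K = 17/15 ⇒ K = 2.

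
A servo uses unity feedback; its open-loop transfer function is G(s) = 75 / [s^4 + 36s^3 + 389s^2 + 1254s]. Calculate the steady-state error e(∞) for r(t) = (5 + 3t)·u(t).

50.16

Factoring s from the denominator leaves a polynomial with constant term 1254, so the system is type 1. Taking each input component in turn:
  • 5: tracked with zero error.
  • 3t: e_ss = 3/K_v with K_v=25/418 → 50.16.
Total e_ss = 50.16.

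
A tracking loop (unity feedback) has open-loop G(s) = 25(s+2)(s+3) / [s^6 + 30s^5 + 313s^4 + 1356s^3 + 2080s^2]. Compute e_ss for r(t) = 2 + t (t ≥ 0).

0

Factoring s^2 from the denominator leaves a polynomial with constant term 2080, so the system is type 2. Taking each input component in turn:
  • 2: tracked with zero error.
  • t: tracked with zero error.
Total e_ss = 0.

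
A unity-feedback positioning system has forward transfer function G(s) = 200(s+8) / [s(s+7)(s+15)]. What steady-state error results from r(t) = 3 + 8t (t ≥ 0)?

0.525

System type = 1 (one pole at s=0). By superposition:
  • 3: tracked with zero error.
  • 8t: e_ss = 8/K_v with K_v=320/21 → 0.525.
Total e_ss = 0.525.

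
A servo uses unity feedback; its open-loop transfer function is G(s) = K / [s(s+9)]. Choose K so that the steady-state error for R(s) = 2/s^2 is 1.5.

12

The open loop has one pole at the origin → type 1 system.
K_v = lim_{s→0} s·G(s) = K / (9) = (1/9)·K.
e_ss = 2/K_v = 1.5 ⇒ K_v = 4/3 ⇒ K = (4/3)/(1/9) = 12.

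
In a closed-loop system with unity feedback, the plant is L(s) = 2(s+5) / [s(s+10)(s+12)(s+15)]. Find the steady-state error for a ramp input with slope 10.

One free integrator in L(s): this is a type 1 system.
K_v = lim_{s→0} s·L(s) = 2·5 / (10·12·15) = 1/180.
e_ss = 10/K_v = 10/(1/180) = 1800.

1800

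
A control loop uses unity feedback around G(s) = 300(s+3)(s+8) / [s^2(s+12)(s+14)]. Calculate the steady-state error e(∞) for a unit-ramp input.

0

Two free integrators in G(s): this is a type 2 system.
A type-2 system has K_v = ∞, so it tracks a ramp input with zero steady-state error.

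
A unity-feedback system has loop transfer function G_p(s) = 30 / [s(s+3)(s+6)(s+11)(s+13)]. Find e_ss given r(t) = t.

The open loop has one pole at the origin → type 1 system.
K_v = lim_{s→0} s·G_p(s) = 30 / (3·6·11·13) = 5/429.
e_ss = 1/K_v = 1/(5/429) = 85.8.

85.8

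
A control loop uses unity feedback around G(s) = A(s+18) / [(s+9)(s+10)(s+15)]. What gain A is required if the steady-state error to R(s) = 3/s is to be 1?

No free integrators in G(s): this is a type 0 system.
K_p = lim_{s→0} G(s) = A·18 / (9·10·15) = (1/75)·A.
e_ss = 3/(1 + K_p) = 1 ⇒ 1 + (1/75)·A = 3 ⇒ A = 150.

150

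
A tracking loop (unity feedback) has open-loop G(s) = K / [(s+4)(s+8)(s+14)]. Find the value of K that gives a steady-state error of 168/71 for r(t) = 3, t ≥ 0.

The open loop has no poles at the origin → type 0 system.
K_p = lim_{s→0} G(s) = K / (4·8·14) = (1/448)·K.
e_ss = 3/(1 + K_p) = 168/71 ⇒ 1 + (1/448)·K = 71/56 ⇒ K = 120.

120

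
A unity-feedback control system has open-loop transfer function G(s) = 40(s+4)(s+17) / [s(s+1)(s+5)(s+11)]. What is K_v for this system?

544/11

One free integrator in G(s): this is a type 1 system.
K_v = lim_{s→0} s·G(s) = 40·4·17 / (1·5·11) = 544/11.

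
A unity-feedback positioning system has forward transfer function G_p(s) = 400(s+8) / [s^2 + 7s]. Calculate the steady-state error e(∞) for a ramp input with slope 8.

The denominator has no term below 7s — 1 pole at s=0, type 1.
K_v = lim_{s→0} s·G_p(s) = 400·8 / 7 = 3200/7.
e_ss = 8/K_v = 8/(3200/7) = 0.0175.

0.0175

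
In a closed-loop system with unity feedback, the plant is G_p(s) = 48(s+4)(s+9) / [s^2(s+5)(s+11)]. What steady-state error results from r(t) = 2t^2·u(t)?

The open loop has two poles at the origin → type 2 system.
K_a = lim_{s→0} s^2·G_p(s) = 48·4·9 / (5·11) = 1728/55.
r(t) = 2t^2 gives R(s) = 4/s^3.
e_ss = 4/K_a = 4/(1728/55) = 55/432.

55/432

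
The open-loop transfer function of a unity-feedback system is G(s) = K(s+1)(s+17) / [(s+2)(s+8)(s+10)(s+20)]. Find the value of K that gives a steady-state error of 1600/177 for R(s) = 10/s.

20

G(s) has no factors of s in the denominator, so the system is type 0.
K_p = lim_{s→0} G(s) = K·1·17 / (2·8·10·20) = (17/3200)·K.
e_ss = 10/(1 + K_p) = 1600/177 ⇒ 1 + (17/3200)·K = 177/160 ⇒ K = 20.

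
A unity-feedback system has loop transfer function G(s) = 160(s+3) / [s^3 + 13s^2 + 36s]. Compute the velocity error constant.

Factoring s from the denominator leaves a polynomial with constant term 36, so the system is type 1.
K_v = lim_{s→0} s·G(s) = 160·3 / 36 = 40/3.

40/3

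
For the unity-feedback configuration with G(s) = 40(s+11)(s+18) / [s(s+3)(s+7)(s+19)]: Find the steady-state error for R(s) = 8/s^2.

133/330

System type = 1 (one pole at s=0).
K_v = lim_{s→0} s·G(s) = 40·11·18 / (3·7·19) = 2640/133.
e_ss = 8/K_v = 8/(2640/133) = 133/330.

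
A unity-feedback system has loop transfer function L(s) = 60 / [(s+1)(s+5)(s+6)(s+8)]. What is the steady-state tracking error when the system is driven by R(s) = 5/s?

4

The open loop has no poles at the origin → type 0 system.
K_p = lim_{s→0} L(s) = 60 / (1·5·6·8) = 0.25.
e_ss = 5/(1 + K_p) = 5/1.25 = 4.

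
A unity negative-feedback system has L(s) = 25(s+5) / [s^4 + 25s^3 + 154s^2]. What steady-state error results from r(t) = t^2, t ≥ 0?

2.464

The denominator has no term below 154s^2 — 2 poles at s=0, type 2.
K_a = lim_{s→0} s^2·L(s) = 25·5 / 154 = 125/154.
r(t) = t^2 gives R(s) = 2/s^3.
e_ss = 2/K_a = 2/(125/154) = 2.464.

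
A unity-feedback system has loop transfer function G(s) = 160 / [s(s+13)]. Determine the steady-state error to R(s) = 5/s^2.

One free integrator in G(s): this is a type 1 system.
K_v = lim_{s→0} s·G(s) = 160 / (13) = 160/13.
e_ss = 5/K_v = 5/(160/13) = 13/32.

13/32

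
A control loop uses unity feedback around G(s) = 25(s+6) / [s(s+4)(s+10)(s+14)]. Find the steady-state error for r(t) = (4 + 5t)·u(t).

56/3

The open loop has one pole at the origin → type 1 system. Treating each term separately:
  • 4: tracked with zero error.
  • 5t: e_ss = 5/K_v with K_v=15/56 → 56/3.
Total e_ss = 56/3.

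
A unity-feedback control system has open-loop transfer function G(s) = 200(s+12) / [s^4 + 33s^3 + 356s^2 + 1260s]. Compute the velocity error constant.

40/21

Lowest-order denominator term is 1260s, so the open loop has 1 pole at the origin → type 1 system.
K_v = lim_{s→0} s·G(s) = 200·12 / 1260 = 40/21.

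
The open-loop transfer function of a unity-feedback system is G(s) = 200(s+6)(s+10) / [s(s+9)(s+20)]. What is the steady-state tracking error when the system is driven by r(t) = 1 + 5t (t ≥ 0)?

0.075

The open loop has one pole at the origin → type 1 system. Taking each input component in turn:
  • 1: tracked with zero error.
  • 5t: e_ss = 5/K_v with K_v=200/3 → 0.075.
Total e_ss = 0.075.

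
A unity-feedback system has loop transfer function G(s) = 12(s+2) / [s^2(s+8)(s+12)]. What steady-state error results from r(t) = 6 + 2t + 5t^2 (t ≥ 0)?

40

G(s) has two factors of s in the denominator, so the system is type 2. Treating each term separately:
  • 6: tracked with zero error.
  • 2t: tracked with zero error.
  • 5t^2: e_ss = 10/K_a with K_a=0.25 → 40.
Total e_ss = 40.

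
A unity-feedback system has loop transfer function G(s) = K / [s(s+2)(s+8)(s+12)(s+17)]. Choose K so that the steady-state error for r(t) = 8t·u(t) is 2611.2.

The open loop has one pole at the origin → type 1 system.
K_v = lim_{s→0} s·G(s) = K / (2·8·12·17) = (1/3264)·K.
e_ss = 8/K_v = 2611.2 ⇒ K_v = 5/1632 ⇒ K = (5/1632)/(1/3264) = 10.

10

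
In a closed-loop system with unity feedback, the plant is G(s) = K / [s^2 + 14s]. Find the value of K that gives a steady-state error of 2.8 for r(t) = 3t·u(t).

15

Lowest-order denominator term is 14s, so the open loop has 1 pole at the origin → type 1 system.
K_v = lim_{s→0} s·G(s) = K / 14 = (1/14)·K.
e_ss = 3/K_v = 2.8 ⇒ K_v = 15/14 ⇒ K = (15/14)/(1/14) = 15.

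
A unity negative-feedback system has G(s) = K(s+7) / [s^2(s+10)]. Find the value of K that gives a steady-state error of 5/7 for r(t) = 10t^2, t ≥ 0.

G(s) has two factors of s in the denominator, so the system is type 2.
K_a = lim_{s→0} s^2·G(s) = K·7 / (10) = 0.7·K.
e_ss = 20/K_a = 5/7 ⇒ K_a = 28 ⇒ K = 28/0.7 = 40.

40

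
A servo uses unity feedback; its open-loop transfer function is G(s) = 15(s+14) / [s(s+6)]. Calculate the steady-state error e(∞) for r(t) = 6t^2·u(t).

System type = 1 (one pole at s=0).
K_a = lim_{s→0} s^2·G(s) = 0; the steady-state error to this parabolic input grows without bound.

infinity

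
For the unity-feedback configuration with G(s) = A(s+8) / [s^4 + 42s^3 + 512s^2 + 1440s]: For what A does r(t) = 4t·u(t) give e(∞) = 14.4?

50

The denominator has no term below 1440s — 1 pole at s=0, type 1.
K_v = lim_{s→0} s·G(s) = A·8 / 1440 = (1/180)·A.
e_ss = 4/K_v = 14.4 ⇒ K_v = 5/18 ⇒ A = (5/18)/(1/180) = 50.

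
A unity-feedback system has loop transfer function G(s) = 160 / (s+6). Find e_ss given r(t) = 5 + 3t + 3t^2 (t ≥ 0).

G(s) has no factors of s in the denominator, so the system is type 0. Treating each term separately:
  • 5: e_ss = 5/(1+K_p) with K_p=80/3 → 15/83.
  • 3t: a type-0 system cannot track it, e_ss → ∞.
  • 3t^2: a type-0 system cannot track it, e_ss → ∞.
The unbounded component dominates.

infinity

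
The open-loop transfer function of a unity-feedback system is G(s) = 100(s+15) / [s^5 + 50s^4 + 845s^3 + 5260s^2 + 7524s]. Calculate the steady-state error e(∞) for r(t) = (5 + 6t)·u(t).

30.096

Factoring s from the denominator leaves a polynomial with constant term 7524, so the system is type 1. Taking each input component in turn:
  • 5: tracked with zero error.
  • 6t: e_ss = 6/K_v with K_v=125/627 → 30.096.
Total e_ss = 30.096.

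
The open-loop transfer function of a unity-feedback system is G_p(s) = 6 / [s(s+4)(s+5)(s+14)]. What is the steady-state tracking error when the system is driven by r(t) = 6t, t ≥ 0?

280

G_p(s) has one factor of s in the denominator, so the system is type 1.
K_v = lim_{s→0} s·G_p(s) = 6 / (4·5·14) = 3/140.
e_ss = 6/K_v = 6/(3/140) = 280.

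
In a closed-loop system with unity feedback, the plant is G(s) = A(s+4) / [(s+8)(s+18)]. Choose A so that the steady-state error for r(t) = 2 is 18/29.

The open loop has no poles at the origin → type 0 system.
K_p = lim_{s→0} G(s) = A·4 / (8·18) = (1/36)·A.
e_ss = 2/(1 + K_p) = 18/29 ⇒ 1 + (1/36)·A = 29/9 ⇒ A = 80.

80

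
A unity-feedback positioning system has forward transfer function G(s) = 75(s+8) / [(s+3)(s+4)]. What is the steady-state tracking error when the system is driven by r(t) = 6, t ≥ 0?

The open loop has no poles at the origin → type 0 system.
K_p = lim_{s→0} G(s) = 75·8 / (3·4) = 50.
e_ss = 6/(1 + K_p) = 6/51 = 2/17.

2/17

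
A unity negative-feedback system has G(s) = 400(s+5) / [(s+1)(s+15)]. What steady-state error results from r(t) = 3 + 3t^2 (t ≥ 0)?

G(s) has no factors of s in the denominator, so the system is type 0. Taking each input component in turn:
  • 3: e_ss = 3/(1+K_p) with K_p=400/3 → 9/403.
  • 3t^2: a type-0 system cannot track it, e_ss → ∞.
The unbounded component dominates.

infinity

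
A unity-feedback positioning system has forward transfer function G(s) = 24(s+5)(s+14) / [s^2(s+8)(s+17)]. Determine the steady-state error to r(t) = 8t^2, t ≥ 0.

136/105

Two free integrators in G(s): this is a type 2 system.
K_a = lim_{s→0} s^2·G(s) = 24·5·14 / (8·17) = 210/17.
r(t) = 8t^2 gives R(s) = 16/s^3.
e_ss = 16/K_a = 16/(210/17) = 136/105.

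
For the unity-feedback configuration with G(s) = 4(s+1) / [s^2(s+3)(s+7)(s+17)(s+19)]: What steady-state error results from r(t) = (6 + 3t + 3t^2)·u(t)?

G(s) has two factors of s in the denominator, so the system is type 2. Treating each term separately:
  • 6: tracked with zero error.
  • 3t: tracked with zero error.
  • 3t^2: e_ss = 6/K_a with K_a=4/6783 → 10174.5.
Total e_ss = 10174.5.

10174.5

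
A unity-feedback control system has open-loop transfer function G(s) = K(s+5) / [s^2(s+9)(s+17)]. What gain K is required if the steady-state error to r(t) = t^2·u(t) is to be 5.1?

12

G(s) has two factors of s in the denominator, so the system is type 2.
K_a = lim_{s→0} s^2·G(s) = K·5 / (9·17) = (5/153)·K.
e_ss = 2/K_a = 5.1 ⇒ K_a = 20/51 ⇒ K = (20/51)/(5/153) = 12.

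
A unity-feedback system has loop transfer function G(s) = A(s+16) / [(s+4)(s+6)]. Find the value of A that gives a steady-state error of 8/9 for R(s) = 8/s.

12

System type = 0 (no poles at s=0).
K_p = lim_{s→0} G(s) = A·16 / (4·6) = (2/3)·A.
e_ss = 8/(1 + K_p) = 8/9 ⇒ 1 + (2/3)·A = 9 ⇒ A = 12.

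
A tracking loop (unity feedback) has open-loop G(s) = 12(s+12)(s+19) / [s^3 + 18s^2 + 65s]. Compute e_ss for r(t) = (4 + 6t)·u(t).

The denominator has no term below 65s — 1 pole at s=0, type 1. By superposition:
  • 4: tracked with zero error.
  • 6t: e_ss = 6/K_v with K_v=2736/65 → 65/456.
Total e_ss = 65/456.

65/456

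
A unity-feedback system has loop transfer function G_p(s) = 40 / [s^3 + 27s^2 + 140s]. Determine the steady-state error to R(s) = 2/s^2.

The denominator has no term below 140s — 1 pole at s=0, type 1.
K_v = lim_{s→0} s·G_p(s) = 40 / 140 = 2/7.
e_ss = 2/K_v = 2/(2/7) = 7.

7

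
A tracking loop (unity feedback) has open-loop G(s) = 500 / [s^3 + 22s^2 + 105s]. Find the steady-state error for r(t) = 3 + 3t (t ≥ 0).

Factoring s from the denominator leaves a polynomial with constant term 105, so the system is type 1. Taking each input component in turn:
  • 3: tracked with zero error.
  • 3t: e_ss = 3/K_v with K_v=100/21 → 0.63.
Total e_ss = 0.63.

0.63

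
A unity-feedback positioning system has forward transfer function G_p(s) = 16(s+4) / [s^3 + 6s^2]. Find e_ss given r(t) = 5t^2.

Lowest-order denominator term is 6s^2, so the open loop has 2 poles at the origin → type 2 system.
K_a = lim_{s→0} s^2·G_p(s) = 16·4 / 6 = 32/3.
r(t) = 5t^2 gives R(s) = 10/s^3.
e_ss = 10/K_a = 10/(32/3) = 0.9375.

0.9375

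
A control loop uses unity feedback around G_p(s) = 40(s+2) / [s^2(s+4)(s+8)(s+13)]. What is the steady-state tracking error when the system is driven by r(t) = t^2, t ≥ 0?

Two free integrators in G_p(s): this is a type 2 system.
K_a = lim_{s→0} s^2·G_p(s) = 40·2 / (4·8·13) = 5/26.
r(t) = t^2 gives R(s) = 2/s^3.
e_ss = 2/K_a = 2/(5/26) = 10.4.

10.4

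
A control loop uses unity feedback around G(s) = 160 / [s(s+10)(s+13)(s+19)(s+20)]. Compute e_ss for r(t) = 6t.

The open loop has one pole at the origin → type 1 system.
K_v = lim_{s→0} s·G(s) = 160 / (10·13·19·20) = 4/1235.
e_ss = 6/K_v = 6/(4/1235) = 1852.5.

1852.5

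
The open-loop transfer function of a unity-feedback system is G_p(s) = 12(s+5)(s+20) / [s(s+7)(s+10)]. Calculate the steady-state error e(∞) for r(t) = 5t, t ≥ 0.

7/24

G_p(s) has one factor of s in the denominator, so the system is type 1.
K_v = lim_{s→0} s·G_p(s) = 12·5·20 / (7·10) = 120/7.
e_ss = 5/K_v = 5/(120/7) = 7/24.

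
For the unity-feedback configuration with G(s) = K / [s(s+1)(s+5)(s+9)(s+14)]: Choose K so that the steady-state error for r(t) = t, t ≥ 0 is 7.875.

System type = 1 (one pole at s=0).
K_v = lim_{s→0} s·G(s) = K / (1·5·9·14) = (1/630)·K.
e_ss = 1/K_v = 7.875 ⇒ K_v = 8/63 ⇒ K = (8/63)/(1/630) = 80.

80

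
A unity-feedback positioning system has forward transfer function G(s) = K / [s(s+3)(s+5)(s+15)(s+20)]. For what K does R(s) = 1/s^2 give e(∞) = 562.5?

8

System type = 1 (one pole at s=0).
K_v = lim_{s→0} s·G(s) = K / (3·5·15·20) = (1/4500)·K.
e_ss = 1/K_v = 562.5 ⇒ K_v = 2/1125 ⇒ K = (2/1125)/(1/4500) = 8.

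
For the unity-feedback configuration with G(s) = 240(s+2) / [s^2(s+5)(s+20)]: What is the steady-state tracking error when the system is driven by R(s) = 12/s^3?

Two free integrators in G(s): this is a type 2 system.
K_a = lim_{s→0} s^2·G(s) = 240·2 / (5·20) = 4.8.
r(t) = 6t^2 gives R(s) = 12/s^3.
e_ss = 12/K_a = 12/4.8 = 2.5.

2.5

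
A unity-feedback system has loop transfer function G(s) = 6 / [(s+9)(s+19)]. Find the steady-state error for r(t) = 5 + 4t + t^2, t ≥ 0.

G(s) has no factors of s in the denominator, so the system is type 0. Treating each term separately:
  • 5: e_ss = 5/(1+K_p) with K_p=2/57 → 285/59.
  • 4t: a type-0 system cannot track it, e_ss → ∞.
  • t^2: a type-0 system cannot track it, e_ss → ∞.
The unbounded component dominates.

infinity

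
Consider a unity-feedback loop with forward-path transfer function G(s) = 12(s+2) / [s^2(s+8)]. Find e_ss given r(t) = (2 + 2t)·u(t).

Two free integrators in G(s): this is a type 2 system. Taking each input component in turn:
  • 2: tracked with zero error.
  • 2t: tracked with zero error.
Total e_ss = 0.

0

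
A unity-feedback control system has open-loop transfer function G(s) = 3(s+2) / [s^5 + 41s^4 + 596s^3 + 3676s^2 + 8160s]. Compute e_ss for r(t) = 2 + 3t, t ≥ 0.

4080

Factoring s from the denominator leaves a polynomial with constant term 8160, so the system is type 1. Treating each term separately:
  • 2: tracked with zero error.
  • 3t: e_ss = 3/K_v with K_v=1/1360 → 4080.
Total e_ss = 4080.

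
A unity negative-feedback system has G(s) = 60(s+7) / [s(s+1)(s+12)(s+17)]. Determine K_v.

35/17

G(s) has one factor of s in the denominator, so the system is type 1.
K_v = lim_{s→0} s·G(s) = 60·7 / (1·12·17) = 35/17.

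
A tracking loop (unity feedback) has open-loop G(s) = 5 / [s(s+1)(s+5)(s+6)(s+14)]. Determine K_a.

System type = 1 (one pole at s=0).
K_a = lim_{s→0} s^2·G(s) = 0 (the extra factor of s kills the finite limit).

0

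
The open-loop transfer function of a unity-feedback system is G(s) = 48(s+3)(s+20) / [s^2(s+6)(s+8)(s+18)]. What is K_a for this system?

Two free integrators in G(s): this is a type 2 system.
K_a = lim_{s→0} s^2·G(s) = 48·3·20 / (6·8·18) = 10/3.

10/3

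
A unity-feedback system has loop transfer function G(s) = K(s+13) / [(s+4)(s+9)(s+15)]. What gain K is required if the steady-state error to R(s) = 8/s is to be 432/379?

250

No free integrators in G(s): this is a type 0 system.
K_p = lim_{s→0} G(s) = K·13 / (4·9·15) = (13/540)·K.
e_ss = 8/(1 + K_p) = 432/379 ⇒ 1 + (13/540)·K = 379/54 ⇒ K = 250.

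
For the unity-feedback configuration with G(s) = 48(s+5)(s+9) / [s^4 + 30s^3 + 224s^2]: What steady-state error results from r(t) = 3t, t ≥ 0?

0

The denominator has no term below 224s^2 — 2 poles at s=0, type 2.
K_v = ∞ for a type-2 system; e_ss to a ramp is zero.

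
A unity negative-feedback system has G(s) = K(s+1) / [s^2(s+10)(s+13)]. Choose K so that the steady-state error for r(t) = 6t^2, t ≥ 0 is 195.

G(s) has two factors of s in the denominator, so the system is type 2.
K_a = lim_{s→0} s^2·G(s) = K·1 / (10·13) = (1/130)·K.
e_ss = 12/K_a = 195 ⇒ K_a = 4/65 ⇒ K = (4/65)/(1/130) = 8.

8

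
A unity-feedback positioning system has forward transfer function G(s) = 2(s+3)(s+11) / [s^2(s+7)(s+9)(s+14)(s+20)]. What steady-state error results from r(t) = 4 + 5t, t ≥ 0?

0

System type = 2 (two poles at s=0). Treating each term separately:
  • 4: tracked with zero error.
  • 5t: tracked with zero error.
Total e_ss = 0.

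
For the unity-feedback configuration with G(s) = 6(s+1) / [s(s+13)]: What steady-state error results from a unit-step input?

0

The open loop has one pole at the origin → type 1 system.
A type-1 system has K_p = ∞, so it tracks a step input with zero steady-state error.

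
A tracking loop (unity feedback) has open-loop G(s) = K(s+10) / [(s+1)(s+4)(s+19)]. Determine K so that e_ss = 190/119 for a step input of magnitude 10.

The open loop has no poles at the origin → type 0 system.
K_p = lim_{s→0} G(s) = K·10 / (1·4·19) = (5/38)·K.
e_ss = 10/(1 + K_p) = 190/119 ⇒ 1 + (5/38)·K = 119/19 ⇒ K = 40.

40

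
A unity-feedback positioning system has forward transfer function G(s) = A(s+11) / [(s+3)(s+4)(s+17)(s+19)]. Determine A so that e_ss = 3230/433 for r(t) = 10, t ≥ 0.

No free integrators in G(s): this is a type 0 system.
K_p = lim_{s→0} G(s) = A·11 / (3·4·17·19) = (11/3876)·A.
e_ss = 10/(1 + K_p) = 3230/433 ⇒ 1 + (11/3876)·A = 433/323 ⇒ A = 120.

120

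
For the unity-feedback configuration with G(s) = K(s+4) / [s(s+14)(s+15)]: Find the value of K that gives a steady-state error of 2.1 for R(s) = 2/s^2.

50

One free integrator in G(s): this is a type 1 system.
K_v = lim_{s→0} s·G(s) = K·4 / (14·15) = (2/105)·K.
e_ss = 2/K_v = 2.1 ⇒ K_v = 20/21 ⇒ K = (20/21)/(2/105) = 50.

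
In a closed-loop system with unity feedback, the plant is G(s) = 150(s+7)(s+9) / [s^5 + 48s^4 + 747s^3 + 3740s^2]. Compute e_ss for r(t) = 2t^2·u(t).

Lowest-order denominator term is 3740s^2, so the open loop has 2 poles at the origin → type 2 system.
K_a = lim_{s→0} s^2·G(s) = 150·7·9 / 3740 = 945/374.
r(t) = 2t^2 gives R(s) = 4/s^3.
e_ss = 4/K_a = 4/(945/374) = 1496/945.

1496/945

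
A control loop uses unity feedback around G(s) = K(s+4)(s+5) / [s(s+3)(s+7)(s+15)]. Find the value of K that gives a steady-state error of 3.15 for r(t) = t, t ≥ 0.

G(s) has one factor of s in the denominator, so the system is type 1.
K_v = lim_{s→0} s·G(s) = K·4·5 / (3·7·15) = (4/63)·K.
e_ss = 1/K_v = 3.15 ⇒ K_v = 20/63 ⇒ K = (20/63)/(4/63) = 5.

5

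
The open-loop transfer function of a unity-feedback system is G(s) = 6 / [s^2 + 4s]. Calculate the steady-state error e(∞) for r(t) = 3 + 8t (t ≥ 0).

Factoring s from the denominator leaves a polynomial with constant term 4, so the system is type 1. Treating each term separately:
  • 3: tracked with zero error.
  • 8t: e_ss = 8/K_v with K_v=1.5 → 16/3.
Total e_ss = 16/3.

16/3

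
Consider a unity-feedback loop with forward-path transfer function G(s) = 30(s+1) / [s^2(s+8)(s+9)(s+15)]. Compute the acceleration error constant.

The open loop has two poles at the origin → type 2 system.
K_a = lim_{s→0} s^2·G(s) = 30·1 / (8·9·15) = 1/36.

1/36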